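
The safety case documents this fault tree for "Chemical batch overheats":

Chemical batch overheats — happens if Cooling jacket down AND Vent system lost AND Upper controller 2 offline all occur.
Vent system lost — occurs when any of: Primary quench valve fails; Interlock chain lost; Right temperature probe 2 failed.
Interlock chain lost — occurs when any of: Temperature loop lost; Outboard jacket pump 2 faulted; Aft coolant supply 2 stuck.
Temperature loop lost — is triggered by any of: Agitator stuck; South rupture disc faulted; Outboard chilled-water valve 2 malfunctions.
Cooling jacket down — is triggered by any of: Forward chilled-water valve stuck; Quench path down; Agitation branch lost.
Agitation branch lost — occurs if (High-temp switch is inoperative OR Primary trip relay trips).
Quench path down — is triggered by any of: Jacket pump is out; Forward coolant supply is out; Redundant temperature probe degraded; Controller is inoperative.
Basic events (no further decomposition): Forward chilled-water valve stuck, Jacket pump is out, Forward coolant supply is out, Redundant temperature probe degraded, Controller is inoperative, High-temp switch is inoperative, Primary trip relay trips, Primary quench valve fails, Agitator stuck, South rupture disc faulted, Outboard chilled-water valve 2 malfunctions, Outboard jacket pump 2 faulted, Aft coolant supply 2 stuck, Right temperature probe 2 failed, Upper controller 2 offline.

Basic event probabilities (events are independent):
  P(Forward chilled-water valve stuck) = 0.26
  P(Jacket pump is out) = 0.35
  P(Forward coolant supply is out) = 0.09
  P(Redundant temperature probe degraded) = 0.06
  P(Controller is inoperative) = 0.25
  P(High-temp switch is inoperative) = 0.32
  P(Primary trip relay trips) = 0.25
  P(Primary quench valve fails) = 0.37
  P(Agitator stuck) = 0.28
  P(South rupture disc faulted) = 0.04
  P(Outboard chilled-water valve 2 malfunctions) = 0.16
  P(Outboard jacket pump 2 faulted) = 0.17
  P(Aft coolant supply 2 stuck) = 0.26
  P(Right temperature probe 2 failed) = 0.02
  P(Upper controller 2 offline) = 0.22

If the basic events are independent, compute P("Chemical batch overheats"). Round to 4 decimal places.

0.1446

P(Quench path down) [OR] = 1 − (1−0.35) × (1−0.09) × (1−0.06) × (1−0.25) = 0.582993
P(Agitation branch lost) [OR] = 1 − (1−0.32) × (1−0.25) = 0.490000
P(Cooling jacket down) [OR] = 1 − (1−0.26) × (1−0.582993) × (1−0.490000) = 0.842622
P(Temperature loop lost) [OR] = 1 − (1−0.28) × (1−0.04) × (1−0.16) = 0.419392
P(Interlock chain lost) [OR] = 1 − (1−0.419392) × (1−0.17) × (1−0.26) = 0.643391
P(Vent system lost) [OR] = 1 − (1−0.37) × (1−0.643391) × (1−0.02) = 0.779830
P(Chemical batch overheats) [AND] = 0.842622 × 0.779830 × 0.22 = 0.144562
Rounded to 4 decimal places: P(Chemical batch overheats) ≈ 0.1446.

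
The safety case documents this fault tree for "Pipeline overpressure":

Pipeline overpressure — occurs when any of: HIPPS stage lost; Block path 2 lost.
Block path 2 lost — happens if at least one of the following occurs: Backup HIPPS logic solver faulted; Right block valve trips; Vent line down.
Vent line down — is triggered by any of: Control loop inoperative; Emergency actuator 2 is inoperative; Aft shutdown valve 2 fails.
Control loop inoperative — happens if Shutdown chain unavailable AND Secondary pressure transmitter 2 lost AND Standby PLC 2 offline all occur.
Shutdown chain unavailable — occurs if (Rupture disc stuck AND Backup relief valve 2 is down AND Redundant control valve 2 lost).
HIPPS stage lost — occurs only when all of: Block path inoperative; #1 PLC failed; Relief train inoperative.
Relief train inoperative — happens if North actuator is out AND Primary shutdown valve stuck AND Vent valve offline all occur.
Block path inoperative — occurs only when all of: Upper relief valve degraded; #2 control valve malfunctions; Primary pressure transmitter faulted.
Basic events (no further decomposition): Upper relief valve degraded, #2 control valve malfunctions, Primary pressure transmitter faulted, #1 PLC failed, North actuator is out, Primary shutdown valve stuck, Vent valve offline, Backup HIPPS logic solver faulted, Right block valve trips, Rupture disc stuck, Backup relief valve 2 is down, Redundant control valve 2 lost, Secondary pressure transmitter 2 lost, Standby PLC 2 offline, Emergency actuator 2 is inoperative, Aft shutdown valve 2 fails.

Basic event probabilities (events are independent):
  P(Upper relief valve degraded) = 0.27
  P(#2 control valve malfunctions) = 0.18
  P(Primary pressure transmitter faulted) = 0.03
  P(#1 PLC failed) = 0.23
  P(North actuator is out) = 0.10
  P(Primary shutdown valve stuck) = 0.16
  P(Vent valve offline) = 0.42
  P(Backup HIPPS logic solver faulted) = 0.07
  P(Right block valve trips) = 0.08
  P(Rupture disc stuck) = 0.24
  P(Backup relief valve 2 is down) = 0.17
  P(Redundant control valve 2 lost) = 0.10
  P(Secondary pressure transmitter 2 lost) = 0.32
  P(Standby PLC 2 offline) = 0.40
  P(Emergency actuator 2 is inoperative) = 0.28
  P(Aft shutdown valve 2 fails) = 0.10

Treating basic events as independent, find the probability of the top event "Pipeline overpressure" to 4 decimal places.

P(Block path inoperative) [AND] = 0.27 × 0.18 × 0.03 = 0.001458
P(Relief train inoperative) [AND] = 0.10 × 0.16 × 0.42 = 0.006720
P(HIPPS stage lost) [AND] = 0.001458 × 0.23 × 0.006720 = 0.000002
P(Shutdown chain unavailable) [AND] = 0.24 × 0.17 × 0.10 = 0.004080
P(Control loop inoperative) [AND] = 0.004080 × 0.32 × 0.40 = 0.000522
P(Vent line down) [OR] = 1 − (1−0.000522) × (1−0.28) × (1−0.10) = 0.352338
P(Block path 2 lost) [OR] = 1 − (1−0.07) × (1−0.08) × (1−0.352338) = 0.445860
P(Pipeline overpressure) [OR] = 1 − (1−0.000002) × (1−0.445860) = 0.445861
Rounded to 4 decimal places: P(Pipeline overpressure) ≈ 0.4459.

0.4459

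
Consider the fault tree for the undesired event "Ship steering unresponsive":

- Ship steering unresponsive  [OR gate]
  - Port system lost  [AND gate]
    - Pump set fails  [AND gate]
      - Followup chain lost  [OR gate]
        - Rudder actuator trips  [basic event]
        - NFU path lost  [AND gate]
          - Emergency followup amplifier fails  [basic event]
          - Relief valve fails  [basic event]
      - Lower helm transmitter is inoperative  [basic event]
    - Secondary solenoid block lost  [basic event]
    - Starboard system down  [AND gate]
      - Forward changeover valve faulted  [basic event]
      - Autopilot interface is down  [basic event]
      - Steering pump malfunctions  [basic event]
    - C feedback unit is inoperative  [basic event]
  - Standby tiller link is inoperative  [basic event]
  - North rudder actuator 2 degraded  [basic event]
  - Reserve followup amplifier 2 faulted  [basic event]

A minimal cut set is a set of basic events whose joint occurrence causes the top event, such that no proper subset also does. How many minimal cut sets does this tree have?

NFU path lost [AND]: one cut set from each child combined → 1 × 1 = 1 cut set(s).
Followup chain lost [OR]: union of children's cut sets → 2 cut set(s).
Pump set fails [AND]: one cut set from each child combined → 2 × 1 = 2 cut set(s).
Starboard system down [AND]: one cut set from each child combined → 1 × 1 × 1 = 1 cut set(s).
Port system lost [AND]: one cut set from each child combined → 2 × 1 × 1 × 1 = 2 cut set(s).
Ship steering unresponsive [OR]: union of children's cut sets → 5 cut set(s).
Minimal cut sets: {Autopilot interface is down, C feedback unit is inoperative, Forward changeover valve faulted, Lower helm transmitter is inoperative, Rudder actuator trips, Secondary solenoid block lost, Steering pump malfunctions}; {Autopilot interface is down, C feedback unit is inoperative, Emergency followup amplifier fails, Forward changeover valve faulted, Lower helm transmitter is inoperative, Relief valve fails, Secondary solenoid block lost, Steering pump malfunctions}; {Standby tiller link is inoperative}; {North rudder actuator 2 degraded}; {Reserve followup amplifier 2 faulted}.

5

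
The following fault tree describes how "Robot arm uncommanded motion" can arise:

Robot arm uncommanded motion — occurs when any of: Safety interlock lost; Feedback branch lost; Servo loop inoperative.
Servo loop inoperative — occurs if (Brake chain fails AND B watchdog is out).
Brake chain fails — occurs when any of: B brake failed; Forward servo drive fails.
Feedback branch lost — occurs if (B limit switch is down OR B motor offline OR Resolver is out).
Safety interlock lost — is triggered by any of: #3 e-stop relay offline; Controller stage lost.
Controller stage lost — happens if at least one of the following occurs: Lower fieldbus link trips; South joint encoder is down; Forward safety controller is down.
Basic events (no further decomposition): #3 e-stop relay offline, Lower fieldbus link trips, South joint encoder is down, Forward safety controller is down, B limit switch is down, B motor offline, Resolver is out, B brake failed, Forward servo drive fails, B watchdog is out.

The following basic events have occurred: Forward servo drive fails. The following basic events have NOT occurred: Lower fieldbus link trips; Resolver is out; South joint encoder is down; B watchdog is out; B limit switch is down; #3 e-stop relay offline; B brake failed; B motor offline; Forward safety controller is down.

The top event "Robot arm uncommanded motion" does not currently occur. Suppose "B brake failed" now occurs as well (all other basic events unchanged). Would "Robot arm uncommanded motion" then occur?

Counterfactual: set "B brake failed" to occurred.
Controller stage lost [OR]: Lower fieldbus link trips=not, South joint encoder is down=not, Forward safety controller is down=not → no input occurs → does not occur.
Safety interlock lost [OR]: #3 e-stop relay offline=not, Controller stage lost=not → no input occurs → does not occur.
Feedback branch lost [OR]: B limit switch is down=not, B motor offline=not, Resolver is out=not → no input occurs → does not occur.
Brake chain fails [OR]: B brake failed=occurs, Forward servo drive fails=occurs → at least one input occurs → occurs.
Servo loop inoperative [AND]: Brake chain fails=occurs, B watchdog is out=not → not all inputs occur → does not occur.
Robot arm uncommanded motion [OR]: Safety interlock lost=not, Feedback branch lost=not, Servo loop inoperative=not → no input occurs → does not occur.

No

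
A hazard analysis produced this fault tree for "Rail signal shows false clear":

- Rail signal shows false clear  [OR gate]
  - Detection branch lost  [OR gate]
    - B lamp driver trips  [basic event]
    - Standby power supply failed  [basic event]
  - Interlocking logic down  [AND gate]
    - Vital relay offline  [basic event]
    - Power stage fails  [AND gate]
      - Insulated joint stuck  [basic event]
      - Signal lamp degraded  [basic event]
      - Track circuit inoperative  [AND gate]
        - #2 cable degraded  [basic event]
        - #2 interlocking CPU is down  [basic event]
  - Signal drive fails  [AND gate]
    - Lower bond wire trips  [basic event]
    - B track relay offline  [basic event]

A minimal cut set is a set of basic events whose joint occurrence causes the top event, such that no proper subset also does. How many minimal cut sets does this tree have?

Detection branch lost [OR]: union of children's cut sets → 2 cut set(s).
Track circuit inoperative [AND]: one cut set from each child combined → 1 × 1 = 1 cut set(s).
Power stage fails [AND]: one cut set from each child combined → 1 × 1 × 1 = 1 cut set(s).
Interlocking logic down [AND]: one cut set from each child combined → 1 × 1 = 1 cut set(s).
Signal drive fails [AND]: one cut set from each child combined → 1 × 1 = 1 cut set(s).
Rail signal shows false clear [OR]: union of children's cut sets → 4 cut set(s).
Minimal cut sets: {B lamp driver trips}; {Standby power supply failed}; {#2 cable degraded, #2 interlocking CPU is down, Insulated joint stuck, Signal lamp degraded, Vital relay offline}; {B track relay offline, Lower bond wire trips}.

4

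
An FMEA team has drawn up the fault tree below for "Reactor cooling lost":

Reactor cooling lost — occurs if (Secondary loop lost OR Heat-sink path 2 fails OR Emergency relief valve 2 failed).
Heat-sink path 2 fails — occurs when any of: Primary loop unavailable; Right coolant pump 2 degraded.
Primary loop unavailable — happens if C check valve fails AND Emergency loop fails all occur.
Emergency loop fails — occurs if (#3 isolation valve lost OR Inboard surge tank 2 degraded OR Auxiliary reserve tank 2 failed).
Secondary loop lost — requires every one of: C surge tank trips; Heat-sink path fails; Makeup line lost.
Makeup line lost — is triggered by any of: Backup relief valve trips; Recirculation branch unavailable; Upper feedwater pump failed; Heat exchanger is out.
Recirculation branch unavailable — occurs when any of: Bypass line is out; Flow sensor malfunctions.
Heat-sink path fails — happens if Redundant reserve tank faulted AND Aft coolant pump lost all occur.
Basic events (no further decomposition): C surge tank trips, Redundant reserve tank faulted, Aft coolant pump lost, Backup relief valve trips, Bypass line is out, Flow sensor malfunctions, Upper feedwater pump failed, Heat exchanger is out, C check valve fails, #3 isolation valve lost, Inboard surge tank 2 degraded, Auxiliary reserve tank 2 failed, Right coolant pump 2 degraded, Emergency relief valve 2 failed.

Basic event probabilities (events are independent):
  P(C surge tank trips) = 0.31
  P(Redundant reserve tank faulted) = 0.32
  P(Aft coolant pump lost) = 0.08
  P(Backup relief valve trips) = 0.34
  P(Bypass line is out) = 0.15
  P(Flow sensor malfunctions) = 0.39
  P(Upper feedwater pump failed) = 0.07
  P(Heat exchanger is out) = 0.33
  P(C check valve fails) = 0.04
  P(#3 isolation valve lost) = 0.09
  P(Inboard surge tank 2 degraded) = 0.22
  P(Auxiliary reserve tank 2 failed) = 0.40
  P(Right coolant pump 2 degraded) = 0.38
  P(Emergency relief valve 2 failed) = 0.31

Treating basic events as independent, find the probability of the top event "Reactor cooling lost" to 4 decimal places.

P(Heat-sink path fails) [AND] = 0.32 × 0.08 = 0.025600
P(Recirculation branch unavailable) [OR] = 1 − (1−0.15) × (1−0.39) = 0.481500
P(Makeup line lost) [OR] = 1 − (1−0.34) × (1−0.481500) × (1−0.07) × (1−0.33) = 0.786769
P(Secondary loop lost) [AND] = 0.31 × 0.025600 × 0.786769 = 0.006244
P(Emergency loop fails) [OR] = 1 − (1−0.09) × (1−0.22) × (1−0.40) = 0.574120
P(Primary loop unavailable) [AND] = 0.04 × 0.574120 = 0.022965
P(Heat-sink path 2 fails) [OR] = 1 − (1−0.022965) × (1−0.38) = 0.394238
P(Reactor cooling lost) [OR] = 1 − (1−0.006244) × (1−0.394238) × (1−0.31) = 0.584634
Rounded to 4 decimal places: P(Reactor cooling lost) ≈ 0.5846.

0.5846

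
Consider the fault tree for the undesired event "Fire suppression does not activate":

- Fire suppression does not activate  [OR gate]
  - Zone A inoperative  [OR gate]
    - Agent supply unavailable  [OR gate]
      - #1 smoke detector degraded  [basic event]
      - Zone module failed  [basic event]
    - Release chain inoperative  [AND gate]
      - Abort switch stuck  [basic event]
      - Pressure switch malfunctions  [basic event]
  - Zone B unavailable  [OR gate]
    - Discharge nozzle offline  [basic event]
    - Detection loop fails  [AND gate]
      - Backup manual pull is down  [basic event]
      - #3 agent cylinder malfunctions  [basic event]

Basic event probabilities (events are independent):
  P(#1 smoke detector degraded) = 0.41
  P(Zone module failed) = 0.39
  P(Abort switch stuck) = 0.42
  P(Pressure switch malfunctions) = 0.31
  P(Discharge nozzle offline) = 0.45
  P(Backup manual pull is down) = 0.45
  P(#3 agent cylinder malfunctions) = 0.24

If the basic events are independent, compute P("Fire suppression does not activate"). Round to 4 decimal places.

P(Agent supply unavailable) [OR] = 1 − (1−0.41) × (1−0.39) = 0.640100
P(Release chain inoperative) [AND] = 0.42 × 0.31 = 0.130200
P(Zone A inoperative) [OR] = 1 − (1−0.640100) × (1−0.130200) = 0.686959
P(Detection loop fails) [AND] = 0.45 × 0.24 = 0.108000
P(Zone B unavailable) [OR] = 1 − (1−0.45) × (1−0.108000) = 0.509400
P(Fire suppression does not activate) [OR] = 1 − (1−0.686959) × (1−0.509400) = 0.846422
Rounded to 4 decimal places: P(Fire suppression does not activate) ≈ 0.8464.

0.8464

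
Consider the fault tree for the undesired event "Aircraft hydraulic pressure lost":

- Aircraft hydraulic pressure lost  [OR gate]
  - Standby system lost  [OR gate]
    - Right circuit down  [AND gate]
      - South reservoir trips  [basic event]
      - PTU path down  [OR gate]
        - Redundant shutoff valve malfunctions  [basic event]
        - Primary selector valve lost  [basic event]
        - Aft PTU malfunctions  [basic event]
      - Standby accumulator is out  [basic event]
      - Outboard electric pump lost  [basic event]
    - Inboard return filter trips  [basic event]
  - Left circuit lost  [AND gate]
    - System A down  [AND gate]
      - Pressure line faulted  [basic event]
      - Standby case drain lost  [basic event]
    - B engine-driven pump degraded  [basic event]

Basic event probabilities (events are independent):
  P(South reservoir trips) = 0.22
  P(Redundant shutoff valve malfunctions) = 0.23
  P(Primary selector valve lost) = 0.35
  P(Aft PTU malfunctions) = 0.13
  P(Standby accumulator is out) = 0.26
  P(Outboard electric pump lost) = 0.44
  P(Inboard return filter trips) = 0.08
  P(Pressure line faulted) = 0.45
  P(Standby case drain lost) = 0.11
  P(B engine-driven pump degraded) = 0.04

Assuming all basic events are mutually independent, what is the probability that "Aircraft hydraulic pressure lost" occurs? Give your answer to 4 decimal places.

0.0949

P(PTU path down) [OR] = 1 − (1−0.23) × (1−0.35) × (1−0.13) = 0.564565
P(Right circuit down) [AND] = 0.22 × 0.564565 × 0.26 × 0.44 = 0.014209
P(Standby system lost) [OR] = 1 − (1−0.014209) × (1−0.08) = 0.093072
P(System A down) [AND] = 0.45 × 0.11 = 0.049500
P(Left circuit lost) [AND] = 0.049500 × 0.04 = 0.001980
P(Aircraft hydraulic pressure lost) [OR] = 1 − (1−0.093072) × (1−0.001980) = 0.094868
Rounded to 4 decimal places: P(Aircraft hydraulic pressure lost) ≈ 0.0949.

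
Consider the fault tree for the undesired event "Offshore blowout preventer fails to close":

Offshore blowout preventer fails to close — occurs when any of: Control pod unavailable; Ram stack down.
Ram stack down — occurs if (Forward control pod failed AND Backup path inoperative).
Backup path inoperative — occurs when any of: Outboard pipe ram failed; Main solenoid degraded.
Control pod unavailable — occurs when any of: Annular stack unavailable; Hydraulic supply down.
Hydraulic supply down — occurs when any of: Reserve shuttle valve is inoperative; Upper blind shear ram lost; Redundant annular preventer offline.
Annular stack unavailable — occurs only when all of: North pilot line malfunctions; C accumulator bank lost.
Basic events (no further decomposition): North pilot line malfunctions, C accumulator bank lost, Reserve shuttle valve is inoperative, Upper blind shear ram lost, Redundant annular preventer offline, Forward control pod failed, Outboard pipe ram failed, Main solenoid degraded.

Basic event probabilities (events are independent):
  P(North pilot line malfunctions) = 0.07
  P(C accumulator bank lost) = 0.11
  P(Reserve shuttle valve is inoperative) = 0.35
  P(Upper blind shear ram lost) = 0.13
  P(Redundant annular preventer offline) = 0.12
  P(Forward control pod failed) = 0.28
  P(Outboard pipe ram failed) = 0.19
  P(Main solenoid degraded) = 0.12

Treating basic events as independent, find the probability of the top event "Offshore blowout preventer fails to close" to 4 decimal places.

0.5459

P(Annular stack unavailable) [AND] = 0.07 × 0.11 = 0.007700
P(Hydraulic supply down) [OR] = 1 − (1−0.35) × (1−0.13) × (1−0.12) = 0.502360
P(Control pod unavailable) [OR] = 1 − (1−0.007700) × (1−0.502360) = 0.506192
P(Backup path inoperative) [OR] = 1 − (1−0.19) × (1−0.12) = 0.287200
P(Ram stack down) [AND] = 0.28 × 0.287200 = 0.080416
P(Offshore blowout preventer fails to close) [OR] = 1 − (1−0.506192) × (1−0.080416) = 0.545902
Rounded to 4 decimal places: P(Offshore blowout preventer fails to close) ≈ 0.5459.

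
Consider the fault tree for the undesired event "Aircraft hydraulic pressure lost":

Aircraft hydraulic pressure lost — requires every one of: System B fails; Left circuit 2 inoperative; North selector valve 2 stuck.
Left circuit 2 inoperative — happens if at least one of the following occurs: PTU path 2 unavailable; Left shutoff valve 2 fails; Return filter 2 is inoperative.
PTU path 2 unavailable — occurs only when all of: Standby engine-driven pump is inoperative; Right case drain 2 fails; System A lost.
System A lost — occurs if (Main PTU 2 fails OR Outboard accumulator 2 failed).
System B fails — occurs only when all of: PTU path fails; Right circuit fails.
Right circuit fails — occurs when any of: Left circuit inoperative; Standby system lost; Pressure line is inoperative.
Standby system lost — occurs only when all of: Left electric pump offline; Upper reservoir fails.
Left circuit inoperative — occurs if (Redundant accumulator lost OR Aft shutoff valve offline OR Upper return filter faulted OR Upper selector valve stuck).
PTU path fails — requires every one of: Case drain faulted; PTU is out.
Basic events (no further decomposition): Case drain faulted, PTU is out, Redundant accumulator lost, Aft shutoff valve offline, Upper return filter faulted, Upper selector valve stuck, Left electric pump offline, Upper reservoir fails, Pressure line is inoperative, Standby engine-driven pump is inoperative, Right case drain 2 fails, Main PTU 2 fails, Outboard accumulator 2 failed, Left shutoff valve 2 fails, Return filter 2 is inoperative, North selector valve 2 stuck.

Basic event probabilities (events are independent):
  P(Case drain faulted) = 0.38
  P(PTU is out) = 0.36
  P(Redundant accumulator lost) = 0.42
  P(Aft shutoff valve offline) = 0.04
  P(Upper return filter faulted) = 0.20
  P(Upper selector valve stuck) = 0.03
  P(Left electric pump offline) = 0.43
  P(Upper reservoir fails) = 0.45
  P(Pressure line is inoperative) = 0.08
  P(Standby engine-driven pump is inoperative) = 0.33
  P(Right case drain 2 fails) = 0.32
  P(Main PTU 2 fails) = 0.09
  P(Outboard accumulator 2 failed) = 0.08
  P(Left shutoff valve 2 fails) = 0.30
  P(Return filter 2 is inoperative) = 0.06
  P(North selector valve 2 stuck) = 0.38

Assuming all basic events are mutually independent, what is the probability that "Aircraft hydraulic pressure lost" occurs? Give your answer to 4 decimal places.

0.0125

P(PTU path fails) [AND] = 0.38 × 0.36 = 0.136800
P(Left circuit inoperative) [OR] = 1 − (1−0.42) × (1−0.04) × (1−0.20) × (1−0.03) = 0.567923
P(Standby system lost) [AND] = 0.43 × 0.45 = 0.193500
P(Right circuit fails) [OR] = 1 − (1−0.567923) × (1−0.193500) × (1−0.08) = 0.679408
P(System B fails) [AND] = 0.136800 × 0.679408 = 0.092943
P(System A lost) [OR] = 1 − (1−0.09) × (1−0.08) = 0.162800
P(PTU path 2 unavailable) [AND] = 0.33 × 0.32 × 0.162800 = 0.017192
P(Left circuit 2 inoperative) [OR] = 1 − (1−0.017192) × (1−0.30) × (1−0.06) = 0.353312
P(Aircraft hydraulic pressure lost) [AND] = 0.092943 × 0.353312 × 0.38 = 0.012478
Rounded to 4 decimal places: P(Aircraft hydraulic pressure lost) ≈ 0.0125.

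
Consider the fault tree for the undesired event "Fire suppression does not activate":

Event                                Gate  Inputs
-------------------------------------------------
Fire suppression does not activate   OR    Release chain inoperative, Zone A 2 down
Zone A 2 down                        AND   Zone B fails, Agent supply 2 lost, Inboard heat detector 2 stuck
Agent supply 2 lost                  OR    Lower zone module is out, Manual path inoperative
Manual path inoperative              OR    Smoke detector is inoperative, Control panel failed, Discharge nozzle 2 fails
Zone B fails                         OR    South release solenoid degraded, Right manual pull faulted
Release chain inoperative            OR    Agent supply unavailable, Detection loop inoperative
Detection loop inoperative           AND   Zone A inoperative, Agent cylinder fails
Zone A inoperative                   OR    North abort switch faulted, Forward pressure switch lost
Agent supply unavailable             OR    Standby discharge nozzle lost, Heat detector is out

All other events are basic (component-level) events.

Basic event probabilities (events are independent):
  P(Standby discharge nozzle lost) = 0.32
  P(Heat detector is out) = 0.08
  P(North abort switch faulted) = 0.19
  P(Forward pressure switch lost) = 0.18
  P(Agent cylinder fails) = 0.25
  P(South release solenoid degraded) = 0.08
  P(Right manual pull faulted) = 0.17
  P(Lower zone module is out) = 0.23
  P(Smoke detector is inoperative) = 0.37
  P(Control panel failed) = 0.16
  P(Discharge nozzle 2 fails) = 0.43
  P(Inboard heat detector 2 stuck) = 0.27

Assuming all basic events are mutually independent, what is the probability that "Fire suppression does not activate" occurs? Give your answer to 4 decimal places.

P(Agent supply unavailable) [OR] = 1 − (1−0.32) × (1−0.08) = 0.374400
P(Zone A inoperative) [OR] = 1 − (1−0.19) × (1−0.18) = 0.335800
P(Detection loop inoperative) [AND] = 0.335800 × 0.25 = 0.083950
P(Release chain inoperative) [OR] = 1 − (1−0.374400) × (1−0.083950) = 0.426919
P(Zone B fails) [OR] = 1 − (1−0.08) × (1−0.17) = 0.236400
P(Manual path inoperative) [OR] = 1 − (1−0.37) × (1−0.16) × (1−0.43) = 0.698356
P(Agent supply 2 lost) [OR] = 1 − (1−0.23) × (1−0.698356) = 0.767734
P(Zone A 2 down) [AND] = 0.236400 × 0.767734 × 0.27 = 0.049003
P(Fire suppression does not activate) [OR] = 1 − (1−0.426919) × (1−0.049003) = 0.455002
Rounded to 4 decimal places: P(Fire suppression does not activate) ≈ 0.4550.

0.4550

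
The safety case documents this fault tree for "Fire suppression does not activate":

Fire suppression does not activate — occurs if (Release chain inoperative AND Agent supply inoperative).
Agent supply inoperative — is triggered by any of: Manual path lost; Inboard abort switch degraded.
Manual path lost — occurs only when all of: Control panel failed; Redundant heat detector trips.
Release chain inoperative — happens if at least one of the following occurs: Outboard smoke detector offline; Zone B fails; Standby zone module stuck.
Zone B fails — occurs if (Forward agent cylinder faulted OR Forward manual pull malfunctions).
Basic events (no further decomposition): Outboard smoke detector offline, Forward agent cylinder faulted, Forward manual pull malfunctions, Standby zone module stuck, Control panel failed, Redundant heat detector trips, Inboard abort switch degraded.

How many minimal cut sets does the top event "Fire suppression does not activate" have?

8

Zone B fails [OR]: union of children's cut sets → 2 cut set(s).
Release chain inoperative [OR]: union of children's cut sets → 4 cut set(s).
Manual path lost [AND]: one cut set from each child combined → 1 × 1 = 1 cut set(s).
Agent supply inoperative [OR]: union of children's cut sets → 2 cut set(s).
Fire suppression does not activate [AND]: one cut set from each child combined → 4 × 2 = 8 cut set(s).
Minimal cut sets: {Control panel failed, Outboard smoke detector offline, Redundant heat detector trips}; {Inboard abort switch degraded, Outboard smoke detector offline}; {Control panel failed, Forward agent cylinder faulted, Redundant heat detector trips}; {Forward agent cylinder faulted, Inboard abort switch degraded}; {Control panel failed, Forward manual pull malfunctions, Redundant heat detector trips}; {Forward manual pull malfunctions, Inboard abort switch degraded}; {Control panel failed, Redundant heat detector trips, Standby zone module stuck}; {Inboard abort switch degraded, Standby zone module stuck}.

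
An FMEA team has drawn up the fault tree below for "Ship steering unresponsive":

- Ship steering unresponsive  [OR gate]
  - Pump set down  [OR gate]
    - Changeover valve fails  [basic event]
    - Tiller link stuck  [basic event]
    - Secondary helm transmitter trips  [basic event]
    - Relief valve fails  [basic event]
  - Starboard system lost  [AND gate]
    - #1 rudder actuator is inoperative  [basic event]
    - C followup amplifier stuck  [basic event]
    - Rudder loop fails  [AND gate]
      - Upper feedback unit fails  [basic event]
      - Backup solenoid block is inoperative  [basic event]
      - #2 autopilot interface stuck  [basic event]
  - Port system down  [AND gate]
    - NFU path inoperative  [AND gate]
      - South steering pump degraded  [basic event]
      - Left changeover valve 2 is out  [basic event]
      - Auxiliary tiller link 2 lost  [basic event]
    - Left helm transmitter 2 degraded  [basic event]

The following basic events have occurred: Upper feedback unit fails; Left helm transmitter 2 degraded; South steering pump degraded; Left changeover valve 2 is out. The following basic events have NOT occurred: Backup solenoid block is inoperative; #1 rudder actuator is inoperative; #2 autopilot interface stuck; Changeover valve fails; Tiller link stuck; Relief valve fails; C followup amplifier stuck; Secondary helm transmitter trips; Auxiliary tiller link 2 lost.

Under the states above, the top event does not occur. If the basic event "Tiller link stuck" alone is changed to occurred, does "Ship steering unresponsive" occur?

Yes

Counterfactual: set "Tiller link stuck" to occurred.
Pump set down [OR]: Changeover valve fails=not, Tiller link stuck=occurs, Secondary helm transmitter trips=not, Relief valve fails=not → at least one input occurs → occurs.
Rudder loop fails [AND]: Upper feedback unit fails=occurs, Backup solenoid block is inoperative=not, #2 autopilot interface stuck=not → not all inputs occur → does not occur.
Starboard system lost [AND]: #1 rudder actuator is inoperative=not, C followup amplifier stuck=not, Rudder loop fails=not → not all inputs occur → does not occur.
NFU path inoperative [AND]: South steering pump degraded=occurs, Left changeover valve 2 is out=occurs, Auxiliary tiller link 2 lost=not → not all inputs occur → does not occur.
Port system down [AND]: NFU path inoperative=not, Left helm transmitter 2 degraded=occurs → not all inputs occur → does not occur.
Ship steering unresponsive [OR]: Pump set down=occurs, Starboard system lost=not, Port system down=not → at least one input occurs → occurs.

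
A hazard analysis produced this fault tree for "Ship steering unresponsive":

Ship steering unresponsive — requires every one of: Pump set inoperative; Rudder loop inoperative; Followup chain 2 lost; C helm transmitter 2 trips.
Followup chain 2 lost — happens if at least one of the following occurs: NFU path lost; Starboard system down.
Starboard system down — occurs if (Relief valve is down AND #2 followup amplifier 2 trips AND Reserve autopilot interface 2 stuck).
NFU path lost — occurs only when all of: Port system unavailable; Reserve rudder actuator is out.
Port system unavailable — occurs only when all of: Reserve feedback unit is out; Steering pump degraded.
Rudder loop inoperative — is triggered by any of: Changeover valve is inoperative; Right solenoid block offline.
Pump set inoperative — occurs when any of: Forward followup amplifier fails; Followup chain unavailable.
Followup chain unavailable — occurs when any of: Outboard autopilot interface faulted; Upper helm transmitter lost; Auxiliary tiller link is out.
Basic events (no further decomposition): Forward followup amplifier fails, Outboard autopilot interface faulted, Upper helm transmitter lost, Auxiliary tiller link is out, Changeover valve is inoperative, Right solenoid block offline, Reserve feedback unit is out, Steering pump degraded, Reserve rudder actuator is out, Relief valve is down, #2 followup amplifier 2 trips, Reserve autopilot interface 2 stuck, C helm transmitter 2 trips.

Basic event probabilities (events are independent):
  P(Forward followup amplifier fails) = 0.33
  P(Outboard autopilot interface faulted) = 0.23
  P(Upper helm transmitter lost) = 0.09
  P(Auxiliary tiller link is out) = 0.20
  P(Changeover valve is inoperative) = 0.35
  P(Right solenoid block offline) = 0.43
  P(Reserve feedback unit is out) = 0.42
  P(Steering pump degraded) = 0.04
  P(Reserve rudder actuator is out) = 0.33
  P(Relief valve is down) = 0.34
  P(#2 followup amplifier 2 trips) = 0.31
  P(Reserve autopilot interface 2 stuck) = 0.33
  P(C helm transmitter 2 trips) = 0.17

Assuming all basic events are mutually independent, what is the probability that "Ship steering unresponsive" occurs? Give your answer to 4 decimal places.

P(Followup chain unavailable) [OR] = 1 − (1−0.23) × (1−0.09) × (1−0.20) = 0.439440
P(Pump set inoperative) [OR] = 1 − (1−0.33) × (1−0.439440) = 0.624425
P(Rudder loop inoperative) [OR] = 1 − (1−0.35) × (1−0.43) = 0.629500
P(Port system unavailable) [AND] = 0.42 × 0.04 = 0.016800
P(NFU path lost) [AND] = 0.016800 × 0.33 = 0.005544
P(Starboard system down) [AND] = 0.34 × 0.31 × 0.33 = 0.034782
P(Followup chain 2 lost) [OR] = 1 − (1−0.005544) × (1−0.034782) = 0.040133
P(Ship steering unresponsive) [AND] = 0.624425 × 0.629500 × 0.040133 × 0.17 = 0.002682
Rounded to 4 decimal places: P(Ship steering unresponsive) ≈ 0.0027.

0.0027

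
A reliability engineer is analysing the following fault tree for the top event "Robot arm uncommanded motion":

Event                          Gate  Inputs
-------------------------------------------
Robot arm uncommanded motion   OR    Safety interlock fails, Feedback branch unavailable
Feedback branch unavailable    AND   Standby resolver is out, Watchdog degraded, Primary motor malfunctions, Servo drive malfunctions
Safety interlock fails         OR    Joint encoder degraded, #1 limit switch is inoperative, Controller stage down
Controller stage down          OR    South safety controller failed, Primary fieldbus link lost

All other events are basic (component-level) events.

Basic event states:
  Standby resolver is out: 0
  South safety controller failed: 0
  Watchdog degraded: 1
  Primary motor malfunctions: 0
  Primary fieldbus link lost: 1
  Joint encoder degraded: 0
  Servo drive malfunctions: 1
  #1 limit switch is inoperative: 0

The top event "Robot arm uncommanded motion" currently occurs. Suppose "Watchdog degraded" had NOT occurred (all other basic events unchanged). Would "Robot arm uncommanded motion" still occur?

Yes

Counterfactual: set "Watchdog degraded" to not occurred.
Controller stage down [OR]: South safety controller failed=not, Primary fieldbus link lost=occurs → at least one input occurs → occurs.
Safety interlock fails [OR]: Joint encoder degraded=not, #1 limit switch is inoperative=not, Controller stage down=occurs → at least one input occurs → occurs.
Feedback branch unavailable [AND]: Standby resolver is out=not, Watchdog degraded=not, Primary motor malfunctions=not, Servo drive malfunctions=occurs → not all inputs occur → does not occur.
Robot arm uncommanded motion [OR]: Safety interlock fails=occurs, Feedback branch unavailable=not → at least one input occurs → occurs.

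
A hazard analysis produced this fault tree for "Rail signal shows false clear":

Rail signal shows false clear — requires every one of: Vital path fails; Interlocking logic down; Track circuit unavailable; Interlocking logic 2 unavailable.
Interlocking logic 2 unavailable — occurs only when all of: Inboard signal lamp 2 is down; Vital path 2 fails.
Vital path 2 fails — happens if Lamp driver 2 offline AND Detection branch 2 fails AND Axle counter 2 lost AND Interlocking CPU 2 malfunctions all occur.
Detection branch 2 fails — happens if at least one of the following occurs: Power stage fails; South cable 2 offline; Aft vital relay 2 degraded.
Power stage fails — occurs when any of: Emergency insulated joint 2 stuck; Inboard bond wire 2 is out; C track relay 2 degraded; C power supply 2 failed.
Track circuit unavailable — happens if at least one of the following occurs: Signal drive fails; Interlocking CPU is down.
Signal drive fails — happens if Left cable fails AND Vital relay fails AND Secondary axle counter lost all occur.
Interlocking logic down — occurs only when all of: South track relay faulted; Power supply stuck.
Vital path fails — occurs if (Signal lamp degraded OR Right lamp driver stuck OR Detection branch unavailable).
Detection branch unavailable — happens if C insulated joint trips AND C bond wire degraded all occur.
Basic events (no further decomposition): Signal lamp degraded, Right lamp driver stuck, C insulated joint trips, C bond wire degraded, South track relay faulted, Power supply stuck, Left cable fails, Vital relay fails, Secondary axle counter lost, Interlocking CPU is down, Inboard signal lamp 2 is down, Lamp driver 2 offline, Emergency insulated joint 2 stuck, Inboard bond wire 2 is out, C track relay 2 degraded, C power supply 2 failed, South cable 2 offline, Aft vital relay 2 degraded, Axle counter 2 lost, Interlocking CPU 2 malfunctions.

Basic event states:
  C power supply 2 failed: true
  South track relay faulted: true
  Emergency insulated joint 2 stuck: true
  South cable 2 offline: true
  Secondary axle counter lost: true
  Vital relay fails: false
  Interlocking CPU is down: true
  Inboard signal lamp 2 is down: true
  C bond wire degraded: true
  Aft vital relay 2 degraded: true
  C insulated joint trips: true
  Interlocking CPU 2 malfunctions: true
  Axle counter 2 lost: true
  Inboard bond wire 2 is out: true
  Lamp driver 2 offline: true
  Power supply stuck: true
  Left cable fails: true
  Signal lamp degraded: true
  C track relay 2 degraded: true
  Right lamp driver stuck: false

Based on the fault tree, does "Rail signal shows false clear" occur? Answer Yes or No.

Yes

Detection branch unavailable [AND]: C insulated joint trips=occurs, C bond wire degraded=occurs → all inputs occur → occurs.
Vital path fails [OR]: Signal lamp degraded=occurs, Right lamp driver stuck=not, Detection branch unavailable=occurs → at least one input occurs → occurs.
Interlocking logic down [AND]: South track relay faulted=occurs, Power supply stuck=occurs → all inputs occur → occurs.
Signal drive fails [AND]: Left cable fails=occurs, Vital relay fails=not, Secondary axle counter lost=occurs → not all inputs occur → does not occur.
Track circuit unavailable [OR]: Signal drive fails=not, Interlocking CPU is down=occurs → at least one input occurs → occurs.
Power stage fails [OR]: Emergency insulated joint 2 stuck=occurs, Inboard bond wire 2 is out=occurs, C track relay 2 degraded=occurs, C power supply 2 failed=occurs → at least one input occurs → occurs.
Detection branch 2 fails [OR]: Power stage fails=occurs, South cable 2 offline=occurs, Aft vital relay 2 degraded=occurs → at least one input occurs → occurs.
Vital path 2 fails [AND]: Lamp driver 2 offline=occurs, Detection branch 2 fails=occurs, Axle counter 2 lost=occurs, Interlocking CPU 2 malfunctions=occurs → all inputs occur → occurs.
Interlocking logic 2 unavailable [AND]: Inboard signal lamp 2 is down=occurs, Vital path 2 fails=occurs → all inputs occur → occurs.
Rail signal shows false clear [AND]: Vital path fails=occurs, Interlocking logic down=occurs, Track circuit unavailable=occurs, Interlocking logic 2 unavailable=occurs → all inputs occur → occurs.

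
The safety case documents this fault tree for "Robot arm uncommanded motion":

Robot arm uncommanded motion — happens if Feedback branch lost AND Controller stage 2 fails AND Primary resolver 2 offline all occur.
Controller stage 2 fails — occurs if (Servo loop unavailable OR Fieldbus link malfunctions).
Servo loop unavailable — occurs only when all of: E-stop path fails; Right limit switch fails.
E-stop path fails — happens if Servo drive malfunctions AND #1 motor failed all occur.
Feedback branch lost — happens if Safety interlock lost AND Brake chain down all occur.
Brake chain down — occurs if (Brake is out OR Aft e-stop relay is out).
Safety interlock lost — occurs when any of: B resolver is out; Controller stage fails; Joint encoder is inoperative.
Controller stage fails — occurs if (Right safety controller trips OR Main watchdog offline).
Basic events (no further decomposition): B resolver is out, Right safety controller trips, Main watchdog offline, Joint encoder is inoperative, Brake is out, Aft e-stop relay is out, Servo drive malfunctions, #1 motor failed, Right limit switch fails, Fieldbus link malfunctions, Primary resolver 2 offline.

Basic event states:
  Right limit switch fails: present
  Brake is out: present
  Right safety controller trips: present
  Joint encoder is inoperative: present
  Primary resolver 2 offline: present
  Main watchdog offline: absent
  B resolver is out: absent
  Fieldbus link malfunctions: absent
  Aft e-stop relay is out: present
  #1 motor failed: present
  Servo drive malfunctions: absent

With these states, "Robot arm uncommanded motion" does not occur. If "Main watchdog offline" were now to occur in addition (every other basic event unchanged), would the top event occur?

No

Counterfactual: set "Main watchdog offline" to occurred.
Controller stage fails [OR]: Right safety controller trips=occurs, Main watchdog offline=occurs → at least one input occurs → occurs.
Safety interlock lost [OR]: B resolver is out=not, Controller stage fails=occurs, Joint encoder is inoperative=occurs → at least one input occurs → occurs.
Brake chain down [OR]: Brake is out=occurs, Aft e-stop relay is out=occurs → at least one input occurs → occurs.
Feedback branch lost [AND]: Safety interlock lost=occurs, Brake chain down=occurs → all inputs occur → occurs.
E-stop path fails [AND]: Servo drive malfunctions=not, #1 motor failed=occurs → not all inputs occur → does not occur.
Servo loop unavailable [AND]: E-stop path fails=not, Right limit switch fails=occurs → not all inputs occur → does not occur.
Controller stage 2 fails [OR]: Servo loop unavailable=not, Fieldbus link malfunctions=not → no input occurs → does not occur.
Robot arm uncommanded motion [AND]: Feedback branch lost=occurs, Controller stage 2 fails=not, Primary resolver 2 offline=occurs → not all inputs occur → does not occur.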